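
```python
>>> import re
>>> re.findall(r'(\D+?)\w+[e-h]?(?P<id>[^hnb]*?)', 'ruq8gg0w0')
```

[('r', '')]

This matches one or more of a non-digit (lazy) (captured); then one or more of a word character, then optionally a character in [e-h]; then zero or more of any character except [hnb] (lazy) (captured as 'id').
Matches: at [0:9] match 'ruq8gg0w0', groups = ('r', '').
With 2 capturing groups, `findall` returns a 2-tuple per match.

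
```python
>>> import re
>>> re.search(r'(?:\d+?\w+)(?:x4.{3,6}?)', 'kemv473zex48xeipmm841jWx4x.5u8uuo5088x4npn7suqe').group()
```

'473zex48xeipmm841jWx4x.5'

This matches one or more of a digit (lazy), then one or more of a word character (non-capturing group); then the literal 'x4', then 3 to 6 of any character (lazy) (non-capturing group).
A `+?`/`*?`/`{m,n}?` starts at its minimum and grows only as far as needed for what follows to match.
`re.search` scans for the first position where the pattern succeeds.
The match spans [4:28] → '473zex48xeipmm841jWx4x.5'.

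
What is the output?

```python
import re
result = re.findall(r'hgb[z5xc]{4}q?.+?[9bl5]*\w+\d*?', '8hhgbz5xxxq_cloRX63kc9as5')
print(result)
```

With no groups in the pattern, `findall` gives back each whole match — 1 here.

['hgbz5xxxq_cloRX63kc9as5']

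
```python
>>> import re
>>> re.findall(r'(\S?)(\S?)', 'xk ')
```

[('x', 'k'), ('', ''), ('', '')]

This matches optionally a non-whitespace character (captured); then optionally a non-whitespace character (captured).
Multiple groups make `findall` return tuples — one 2-tuple for each match.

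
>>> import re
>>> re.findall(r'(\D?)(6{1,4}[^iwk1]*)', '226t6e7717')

[('', '6t6e77')]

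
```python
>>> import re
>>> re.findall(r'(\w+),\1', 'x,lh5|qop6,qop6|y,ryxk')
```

A backreference is literal: `\1` must see the identical characters the first group matched.
Walking the string: at [6:15] match 'qop6,qop6', group 1 = 'qop6'.
`findall` collects group 1 from the one match (1 total).

['qop6']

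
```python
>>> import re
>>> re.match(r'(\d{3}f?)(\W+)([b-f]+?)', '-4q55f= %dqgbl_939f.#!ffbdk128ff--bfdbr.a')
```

The pattern matches exactly 3 of a digit, then optionally a literal 'f' (captured); then one or more of a non-word character (captured); then one or more of a character in [b-f] (lazy) (captured).
With `match`, the pattern is implicitly anchored at the beginning.
Here position 0 doesn't satisfy it, so the call returns None.

None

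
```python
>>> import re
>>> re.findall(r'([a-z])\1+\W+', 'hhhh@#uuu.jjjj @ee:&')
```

The backreference `\1` re-matches whatever the first group consumed, character for character.
Matches: at [0:6] match 'hhhh@#', group 1 = 'h'; at [6:10] match 'uuu.', group 1 = 'u'; at [10:16] match 'jjjj @', group 1 = 'j'; at [16:20] match 'ee:&', group 1 = 'e'.
Because there's exactly one group, `findall` drops the full match and keeps group 1 from each hit.

['h', 'u', 'j', 'e']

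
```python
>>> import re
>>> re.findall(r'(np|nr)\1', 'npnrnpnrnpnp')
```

['np']

`\1` has to match the exact text group 1 already captured.
Walking the string: at [8:12] match 'npnp', group 1 = 'np'.
With a single group, `findall` returns only what that group captured — 1 item.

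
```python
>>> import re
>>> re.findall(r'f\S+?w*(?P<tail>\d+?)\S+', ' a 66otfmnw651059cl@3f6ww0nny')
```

['6']

This matches a literal 'f', then one or more of a non-whitespace character (lazy), then zero or more of the literal 'w'; then one or more of a digit (lazy) (captured as 'tail'); then one or more of a non-whitespace character.
With the lazy modifier that quantifier settles for the fewest repetitions that let the rest of the pattern succeed (the atoms after it are unaffected and can still be greedy).
Walking the string: at [7:29] match 'fmnw651059cl@3f6ww0nny', group 1 = '6'.
`findall` collects group 1 from the one match (1 total).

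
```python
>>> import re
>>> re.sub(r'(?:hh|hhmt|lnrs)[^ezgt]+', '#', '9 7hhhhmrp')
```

Matches: at [3:10] → 'hhhhmrp'.
Each match is replaced by '#'.

'9 7#'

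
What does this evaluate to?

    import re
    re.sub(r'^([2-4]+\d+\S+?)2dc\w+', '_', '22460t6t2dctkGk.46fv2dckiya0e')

The pattern matches anchored at the start of the string; then one or more of a character in [2-4], then one or more of a digit, then one or more of a non-whitespace character (lazy) (captured); then the literal '2dc', then one or more of a word character.
Matches: at [0:15] → '22460t6t2dctkGk'.
`sub` substitutes '_' at each match site.

'_.46fv2dckiya0e'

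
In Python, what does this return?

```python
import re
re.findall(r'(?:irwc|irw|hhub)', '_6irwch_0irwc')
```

['irwc', 'irwc']

`|` is ordered: at each position the engine commits to the first alternative that works.
Scanning left to right: at [2:6] → 'irwc'; at [9:13] → 'irwc'.
`findall` yields the raw match text (2 of them) because the pattern has no groups.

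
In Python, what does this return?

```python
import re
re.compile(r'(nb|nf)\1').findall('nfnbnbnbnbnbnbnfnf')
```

After group 1 captures some text, `\1` only succeeds where that same text appears again.
Scanning left to right: at [2:6] match 'nbnb', group 1 = 'nb'; at [6:10] match 'nbnb', group 1 = 'nb'; at [10:14] match 'nbnb', group 1 = 'nb'; at [14:18] match 'nfnf', group 1 = 'nf'.
With a single group, `findall` returns only what that group captured — 4 items.

['nb', 'nb', 'nb', 'nf']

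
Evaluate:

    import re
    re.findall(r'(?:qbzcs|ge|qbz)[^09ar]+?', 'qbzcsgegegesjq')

`|` is ordered: at each position the engine commits to the first alternative that works.
Since nothing is captured, `findall` lists the 2 matched substrings directly.

['qbzcsg', 'geg']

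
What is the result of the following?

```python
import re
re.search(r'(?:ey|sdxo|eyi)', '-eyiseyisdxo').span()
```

(1, 3)

The regex engine tests alternatives in the order written; an earlier branch that matches wins even if a later one would match more.
`re.search` scans for the first position where the pattern succeeds.
The match spans [1:3] → 'ey'.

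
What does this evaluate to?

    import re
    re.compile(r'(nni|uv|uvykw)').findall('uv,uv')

Scanning left to right: at [0:2] match 'uv', group 1 = 'uv'; at [3:5] match 'uv', group 1 = 'uv'.
One capturing group, so `findall` returns just the captured substring from each match — 2 in all.

['uv', 'uv']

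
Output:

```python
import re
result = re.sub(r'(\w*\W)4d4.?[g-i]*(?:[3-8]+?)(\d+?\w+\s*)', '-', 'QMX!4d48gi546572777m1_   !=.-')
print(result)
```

Pattern: zero or more of a word character, then a non-word character (captured); then the literal '4d4', then optionally any character, then zero or more of a character in [g-i]; then one or more of a character in [3-8] (lazy) (non-capturing group); then one or more of a digit (lazy), then one or more of a word character, then zero or more of whitespace (captured).
Matches: at [0:25] → 'QMX!4d48gi546572777m1_   '.
Each match is replaced by '-'.

-!=.-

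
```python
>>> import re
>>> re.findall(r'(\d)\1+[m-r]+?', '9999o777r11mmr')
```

`\1` is not a pattern — it's the concrete string captured by group 1, re-applied verbatim.
Matches: at [0:5] match '9999o', group 1 = '9'; at [5:9] match '777r', group 1 = '7'; at [9:12] match '11m', group 1 = '1'.
`findall` collects group 1 from each match (3 total).

['9', '7', '1']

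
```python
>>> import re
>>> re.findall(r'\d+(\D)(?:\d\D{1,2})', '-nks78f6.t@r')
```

['f']

This matches one or more of a digit; then a non-digit (captured); then a digit, then 1 to 2 of a non-digit (non-capturing group).
Walking the string: at [4:10] match '78f6.t', group 1 = 'f'.
One capturing group, so `findall` returns just the captured substring from the one match — 1 in all.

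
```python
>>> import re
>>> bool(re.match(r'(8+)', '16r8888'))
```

False

The pattern matches one or more of a literal '8' (captured).
`match` is anchored at position 0; if the pattern doesn't fit there, it returns None.
Here position 0 doesn't satisfy it, so the call returns None, and `bool(None)` is False.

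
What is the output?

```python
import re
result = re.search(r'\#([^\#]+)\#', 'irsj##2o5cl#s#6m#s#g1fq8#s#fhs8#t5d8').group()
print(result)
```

The match spans [5:12] → '#2o5cl#'.

#2o5cl#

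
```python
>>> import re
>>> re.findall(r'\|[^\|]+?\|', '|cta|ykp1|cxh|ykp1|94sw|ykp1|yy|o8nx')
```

['|cta|', '|cxh|', '|94sw|', '|yy|']

No capturing groups, so `findall` returns the 4 full match strings.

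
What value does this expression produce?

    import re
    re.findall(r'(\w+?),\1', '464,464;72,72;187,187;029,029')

After group 1 captures some text, `\1` only succeeds where that same text appears again.
With a single group, `findall` returns only what that group captured — 4 items.

['464', '72', '187', '029']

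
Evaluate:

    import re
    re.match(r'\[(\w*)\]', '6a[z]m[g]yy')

`re.match` only tries the pattern at the start of the string.
Here position 0 doesn't satisfy it, so the call returns None.

None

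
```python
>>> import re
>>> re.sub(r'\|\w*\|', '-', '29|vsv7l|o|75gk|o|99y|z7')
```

'29-o-o-z7'

Each match is replaced by '-'.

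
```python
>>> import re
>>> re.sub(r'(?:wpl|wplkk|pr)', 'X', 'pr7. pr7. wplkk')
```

'X7. X7. Xkk'

Branches in `(...|...)` are attempted left-to-right; the first branch that allows the whole pattern to succeed is taken.
Matches: at [0:2] → 'pr'; at [5:7] → 'pr'; at [10:13] → 'wpl'.
Every occurrence is swapped for 'X'.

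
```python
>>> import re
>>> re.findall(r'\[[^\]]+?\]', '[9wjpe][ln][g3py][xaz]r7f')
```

['[9wjpe]', '[ln]', '[g3py]', '[xaz]']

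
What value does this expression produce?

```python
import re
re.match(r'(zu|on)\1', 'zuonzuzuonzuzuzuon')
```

None

A backreference is literal: `\1` must see the identical characters the first group matched.
With `match`, the pattern is implicitly anchored at the beginning.
Here position 0 doesn't satisfy it, so the call returns None.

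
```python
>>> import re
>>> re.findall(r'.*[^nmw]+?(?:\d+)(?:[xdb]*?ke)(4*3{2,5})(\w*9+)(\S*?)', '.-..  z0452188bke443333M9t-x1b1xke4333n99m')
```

[('4333', 'n99', '')]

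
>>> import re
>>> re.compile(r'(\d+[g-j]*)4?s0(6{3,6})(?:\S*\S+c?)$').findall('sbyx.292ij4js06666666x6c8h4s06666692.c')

[('4j', '666666')]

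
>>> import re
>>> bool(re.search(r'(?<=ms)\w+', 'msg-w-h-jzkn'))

Because the assertion is zero-width, the text it checks is not consumed and won't appear in the result.
The match spans [2:3] → 'g'.

True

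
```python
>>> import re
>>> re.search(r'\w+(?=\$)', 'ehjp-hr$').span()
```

(5, 7)

Because the assertion is zero-width, the text it checks is not consumed and won't appear in the result.
The match spans [5:7] → 'hr'.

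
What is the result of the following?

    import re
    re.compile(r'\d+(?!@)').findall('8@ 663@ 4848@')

['66', '484']

The negative lookaround is zero-width — it rules out positions where the adjacent text would match, without consuming anything.
`findall` yields the raw match text (2 of them) because the pattern has no groups.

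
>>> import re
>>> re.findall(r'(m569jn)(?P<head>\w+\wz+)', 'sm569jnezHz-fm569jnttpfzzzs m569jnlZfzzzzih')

[('m569jn', 'ezHz'), ('m569jn', 'ttpfzzz'), ('m569jn', 'lZfzzzz')]

The pattern matches the literal 'm56', then the literal '9jn' (captured); then one or more of a word character, then a word character, then one or more of the literal 'z' (captured as 'head').
Matches: at [1:11] match 'm569jnezHz', groups = ('m569jn', 'ezHz'); at [13:26] match 'm569jnttpfzzz', groups = ('m569jn', 'ttpfzzz'); at [28:41] match 'm569jnlZfzzzz', groups = ('m569jn', 'lZfzzzz').
2 groups means each result is a tuple of 2 captured strings — 3 here.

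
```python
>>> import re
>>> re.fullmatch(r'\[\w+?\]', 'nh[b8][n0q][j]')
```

None

For `fullmatch`, every character of the input must be accounted for by the pattern.
Here there's no way to consume every character, so the call returns None.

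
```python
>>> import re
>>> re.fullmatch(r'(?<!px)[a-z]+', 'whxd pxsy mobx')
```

The negative lookahead/lookbehind blocks any match where the forbidden context is present.
`re.fullmatch` requires the pattern to consume the entire string.
Here the pattern can't cover the whole string, so the call returns None.

None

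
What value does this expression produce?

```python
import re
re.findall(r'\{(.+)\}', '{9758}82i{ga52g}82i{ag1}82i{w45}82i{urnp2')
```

Walking the string: at [0:32] match '{9758}82i{ga52g}82i{ag1}82i{w45}', group 1 = '9758}82i{ga52g}82i{ag1}82i{w45'.
Because there's exactly one group, `findall` drops the full match and keeps group 1 from the one hit.

['9758}82i{ga52g}82i{ag1}82i{w45']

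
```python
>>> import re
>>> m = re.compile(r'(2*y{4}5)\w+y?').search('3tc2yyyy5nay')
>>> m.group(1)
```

The match spans [3:12] → '2yyyy5nay'.
Captured: group 1 = '2yyyy5'.

'2yyyy5'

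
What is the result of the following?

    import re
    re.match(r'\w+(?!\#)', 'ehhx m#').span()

Because the assertion is negative and zero-width, positions next to the forbidden text are skipped.
With `match`, the pattern is implicitly anchored at the beginning.
The match spans [0:4] → 'ehhx'.

(0, 4)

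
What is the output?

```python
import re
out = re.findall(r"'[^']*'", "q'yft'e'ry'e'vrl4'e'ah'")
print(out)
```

["'yft'", "'ry'", "'vrl4'", "'ah'"]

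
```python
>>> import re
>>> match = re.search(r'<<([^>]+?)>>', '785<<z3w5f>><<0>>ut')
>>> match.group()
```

'<<z3w5f>>'

`search` walks the string left to right and returns the first match it finds.
The match spans [3:12] → '<<z3w5f>>'.
Captured: group 1 = 'z3w5f'.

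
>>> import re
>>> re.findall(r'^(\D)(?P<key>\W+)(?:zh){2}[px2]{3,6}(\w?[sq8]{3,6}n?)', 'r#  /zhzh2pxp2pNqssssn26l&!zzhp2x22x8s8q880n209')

`findall` packs the 3 group values into a tuple for every match.

[('r', '#  /', 'Nqssssn')]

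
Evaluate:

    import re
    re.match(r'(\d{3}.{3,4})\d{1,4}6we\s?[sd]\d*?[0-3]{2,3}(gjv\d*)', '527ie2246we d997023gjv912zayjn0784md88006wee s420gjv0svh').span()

This matches exactly 3 of a digit, then 3 to 4 of any character (captured); then 1 to 4 of a digit, then the literal '6we', then optionally whitespace; then one of [sd], then zero or more of a digit (lazy), then 2 to 3 of a character in [0-3]; then the literal 'gjv', then zero or more of a digit (captured).
`re.match` won't scan ahead — the pattern has to work from the very first character.
The match spans [0:25] → '527ie2246we d997023gjv912'.
Captured: group 1 = '527ie22', group 2 = 'gjv912'.

(0, 25)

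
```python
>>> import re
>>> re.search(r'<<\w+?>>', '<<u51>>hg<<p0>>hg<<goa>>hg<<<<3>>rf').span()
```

Unlike `match`, `search` isn't anchored — it looks for the pattern anywhere in the string.
The match spans [0:7] → '<<u51>>'.

(0, 7)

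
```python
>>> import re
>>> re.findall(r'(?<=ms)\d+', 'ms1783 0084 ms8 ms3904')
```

Lookahead/lookbehind check context without consuming it, so the matched span excludes the asserted characters.
Matches: at [2:6] → '1783'; at [14:15] → '8'; at [18:22] → '3904'.
No capturing groups, so `findall` returns the 3 full match strings.

['1783', '8', '3904']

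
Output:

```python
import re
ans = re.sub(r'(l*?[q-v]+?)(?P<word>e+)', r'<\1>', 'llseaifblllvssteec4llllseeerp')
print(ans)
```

The pattern matches zero or more of a literal 'l' (lazy), then one or more of a character in [q-v] (lazy) (captured); then one or more of a literal 'e' (captured as 'word').
Each match is replaced using the text its own group 1 captured.

<lls>aifb<lllvsst>c4<lllls>rp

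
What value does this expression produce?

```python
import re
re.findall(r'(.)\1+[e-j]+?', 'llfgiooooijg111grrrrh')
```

['l', 'o', '1', 'r']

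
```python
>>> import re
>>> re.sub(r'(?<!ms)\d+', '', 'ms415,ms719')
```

'ms4,ms7'

Because the assertion is negative and zero-width, positions next to the forbidden text are skipped.
Each match is replaced by ''.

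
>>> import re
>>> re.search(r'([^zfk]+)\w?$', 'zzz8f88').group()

'88'

The pattern matches one or more of any character except [zfk] (captured); then optionally a word character; then anchored at the end.
`search` walks the string left to right and returns the first match it finds.
The match spans [5:7] → '88'.
Captured: group 1 = '88'.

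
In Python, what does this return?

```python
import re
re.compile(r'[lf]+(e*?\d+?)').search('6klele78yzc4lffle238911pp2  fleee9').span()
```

Pattern: one or more of one of [lf]; then zero or more of the literal 'e' (lazy), then one or more of a digit (lazy) (captured).
Unlike `match`, `search` isn't anchored — it looks for the pattern anywhere in the string.
The match spans [4:7] → 'le7'.
Captured: group 1 = 'e7'.

(4, 7)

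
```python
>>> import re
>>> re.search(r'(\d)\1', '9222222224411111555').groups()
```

A backreference is literal: `\1` must see the identical characters the first group matched.
`re.search` scans for the first position where the pattern succeeds.
The match spans [1:3] → '22'.
Captured: group 1 = '2'.

('2',)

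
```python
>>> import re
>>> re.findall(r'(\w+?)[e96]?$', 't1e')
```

['t1']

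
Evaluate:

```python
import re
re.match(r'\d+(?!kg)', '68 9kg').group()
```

'68'

`match` is anchored at position 0; if the pattern doesn't fit there, it returns None.
The match spans [0:2] → '68'.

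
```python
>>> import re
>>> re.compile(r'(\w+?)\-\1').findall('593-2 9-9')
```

`\1` is not a pattern — it's the concrete string captured by group 1, re-applied verbatim.
Because there's exactly one group, `findall` drops the full match and keeps group 1 from the one hit.

['9']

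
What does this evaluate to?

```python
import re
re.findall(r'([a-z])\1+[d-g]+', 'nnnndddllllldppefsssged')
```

`\1` is not a pattern — it's the concrete string captured by group 1, re-applied verbatim.
Scanning left to right: at [0:7] match 'nnnnddd', group 1 = 'n'; at [7:13] match 'llllld', group 1 = 'l'; at [13:17] match 'ppef', group 1 = 'p'; at [17:23] match 'sssged', group 1 = 's'.
One capturing group, so `findall` returns just the captured substring from each match — 4 in all.

['n', 'l', 'p', 's']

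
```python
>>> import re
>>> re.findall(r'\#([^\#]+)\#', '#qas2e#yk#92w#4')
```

With a single group, `findall` returns only what that group captured — 2 items.

['qas2e', '92w']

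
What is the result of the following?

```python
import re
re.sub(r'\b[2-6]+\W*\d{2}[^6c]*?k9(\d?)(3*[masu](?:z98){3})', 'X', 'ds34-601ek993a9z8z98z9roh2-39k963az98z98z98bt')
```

Pattern: a word boundary (`\b`, zero-width); then one or more of a character in [2-6]; then zero or more of a non-word character; then exactly 2 of a digit, then zero or more of any character except [6c] (lazy), then the literal 'k9'; then optionally a digit (captured); then zero or more of the literal '3', then one of [masu], then the literal 'z98' repeated 3 times (captured).
`sub` substitutes 'X' at each match site.

'ds34-Xbt'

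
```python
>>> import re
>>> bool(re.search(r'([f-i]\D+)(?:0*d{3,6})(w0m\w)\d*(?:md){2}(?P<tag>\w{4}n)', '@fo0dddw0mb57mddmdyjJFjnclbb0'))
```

False

Pattern: a character in [f-i], then one or more of a non-digit (captured); then zero or more of the literal '0', then 3 to 6 of the literal 'd' (non-capturing group); then the literal 'w0m', then a word character (captured); then zero or more of a digit, then the literal 'md' repeated 2 times; then exactly 4 of a word character, then the literal 'n' (captured as 'tag').
Here no position works, so the call returns None, and `bool(None)` is False.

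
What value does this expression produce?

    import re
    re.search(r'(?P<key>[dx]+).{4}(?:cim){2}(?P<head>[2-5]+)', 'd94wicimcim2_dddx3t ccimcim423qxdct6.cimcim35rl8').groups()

('d', '2')

The match spans [0:12] → 'd94wicimcim2'.
Captured: group 1 = 'd', group 2 = '2'.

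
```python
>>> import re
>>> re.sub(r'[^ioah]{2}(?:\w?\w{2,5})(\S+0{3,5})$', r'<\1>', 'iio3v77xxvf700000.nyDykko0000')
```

'iio<700000.nyDykko0000>'

This matches exactly 2 of any character except [ioah]; then optionally a word character, then 2 to 5 of a word character (non-capturing group); then one or more of a non-whitespace character, then 3 to 5 of a literal '0' (captured); then anchored at the end.
Matches: at [3:29] → '3v77xxvf700000.nyDykko0000'.
The replacement refers to a captured group, so each match is rewritten using its own captured text.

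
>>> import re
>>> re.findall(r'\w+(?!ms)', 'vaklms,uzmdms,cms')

The negative lookaround is zero-width — it rules out positions where the adjacent text would match, without consuming anything.
Scanning left to right: at [0:6] → 'vaklms'; at [7:13] → 'uzmdms'; at [14:17] → 'cms'.
Since nothing is captured, `findall` lists the 3 matched substrings directly.

['vaklms', 'uzmdms', 'cms']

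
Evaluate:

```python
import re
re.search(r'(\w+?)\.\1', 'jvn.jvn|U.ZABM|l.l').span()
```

`\1` is not a pattern — it's the concrete string captured by group 1, re-applied verbatim.
The match spans [0:7] → 'jvn.jvn'.

(0, 7)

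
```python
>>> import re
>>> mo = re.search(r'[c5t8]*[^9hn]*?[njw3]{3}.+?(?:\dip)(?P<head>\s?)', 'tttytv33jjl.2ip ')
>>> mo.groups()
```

Pattern: zero or more of one of [c5t8]; then zero or more of any character except [9hn] (lazy), then exactly 3 of one of [njw3], then one or more of any character (lazy); then a digit, then the literal 'ip' (non-capturing group); then optionally whitespace (captured as 'head').
`re.search` tries every starting position until one works.
The match spans [0:16] → 'tttytv33jjl.2ip '.
Captured: group 1 = ' '.

(' ',)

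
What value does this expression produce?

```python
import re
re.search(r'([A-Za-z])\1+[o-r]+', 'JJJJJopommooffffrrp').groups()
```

('J',)

A backreference is literal: `\1` must see the identical characters the first group matched.
`search` walks the string left to right and returns the first match it finds.
The match spans [0:8] → 'JJJJJopo'.
Captured: group 1 = 'J'.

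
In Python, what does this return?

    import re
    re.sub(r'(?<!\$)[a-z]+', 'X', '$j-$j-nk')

'$j-$j-X'

A negative assertion filters positions out without eating any characters.
Matches: at [6:8] → 'nk'.
Every occurrence is swapped for 'X'.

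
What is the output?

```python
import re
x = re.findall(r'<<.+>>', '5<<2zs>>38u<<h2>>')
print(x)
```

Scanning left to right: at [1:17] → '<<2zs>>38u<<h2>>'.
No capturing groups, so `findall` returns the 1 full match string.

['<<2zs>>38u<<h2>>']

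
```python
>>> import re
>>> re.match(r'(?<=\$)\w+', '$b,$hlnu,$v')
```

None

`re.match` only tries the pattern at the start of the string.
Here position 0 doesn't satisfy it, so the call returns None.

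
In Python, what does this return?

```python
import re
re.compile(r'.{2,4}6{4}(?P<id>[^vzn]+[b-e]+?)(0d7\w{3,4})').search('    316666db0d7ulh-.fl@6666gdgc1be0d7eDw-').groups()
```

The match spans [2:40] → '  316666db0d7ulh-.fl@6666gdgc1be0d7eDw'.
Captured: group 1 = 'db0d7ulh-.fl@6666gdgc1be', group 2 = '0d7eDw'.

('db0d7ulh-.fl@6666gdgc1be', '0d7eDw')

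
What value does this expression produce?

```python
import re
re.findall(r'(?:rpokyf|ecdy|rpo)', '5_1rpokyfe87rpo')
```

['rpokyf', 'rpo']

Alternation isn't longest-match — the leftmost alternative that fits at this position is chosen.
With no groups in the pattern, `findall` gives back each whole match — 2 here.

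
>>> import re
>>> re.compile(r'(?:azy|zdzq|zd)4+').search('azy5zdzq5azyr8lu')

None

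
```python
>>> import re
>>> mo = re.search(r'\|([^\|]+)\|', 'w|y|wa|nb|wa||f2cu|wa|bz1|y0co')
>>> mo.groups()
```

('y',)

The match spans [1:4] → '|y|'.
Captured: group 1 = 'y'.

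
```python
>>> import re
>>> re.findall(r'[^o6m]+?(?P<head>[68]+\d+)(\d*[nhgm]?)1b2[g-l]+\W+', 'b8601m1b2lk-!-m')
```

A non-greedy quantifier consumes as few characters as it can — just enough that the remainder of the pattern still matches from where it stops; whatever follows it matches normally.
`findall` packs the 2 group values into a tuple for every match.

[('8601', 'm')]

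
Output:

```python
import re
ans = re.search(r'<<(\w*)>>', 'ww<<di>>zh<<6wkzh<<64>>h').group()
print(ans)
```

The match spans [2:8] → '<<di>>'.

<<di>>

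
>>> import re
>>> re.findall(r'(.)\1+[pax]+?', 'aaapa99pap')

['a', '9']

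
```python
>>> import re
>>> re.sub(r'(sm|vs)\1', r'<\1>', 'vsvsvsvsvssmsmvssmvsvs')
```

The backreference `\1` re-matches whatever the first group consumed, character for character.
Matches: at [0:4] → 'vsvs'; at [4:8] → 'vsvs'; at [10:14] → 'smsm'; at [18:22] → 'vsvs'.
`\1` in the replacement pulls in group 1's text for each match.

'<vs><vs>vs<sm>vssm<vs>'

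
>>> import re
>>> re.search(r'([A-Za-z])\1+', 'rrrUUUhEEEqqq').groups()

('r',)

A backreference is literal: `\1` must see the identical characters the first group matched.
Unlike `match`, `search` isn't anchored — it looks for the pattern anywhere in the string.
The match spans [0:3] → 'rrr'.
Captured: group 1 = 'r'.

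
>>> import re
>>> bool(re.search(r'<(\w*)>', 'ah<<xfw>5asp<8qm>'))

Unlike `match`, `search` isn't anchored — it looks for the pattern anywhere in the string.
The match spans [3:8] → '<xfw>'.
Captured: group 1 = 'xfw'.

True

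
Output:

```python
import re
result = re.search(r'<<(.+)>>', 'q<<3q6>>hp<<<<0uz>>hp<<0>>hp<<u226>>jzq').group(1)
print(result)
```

3q6>>hp<<<<0uz>>hp<<0>>hp<<u226

Unlike `match`, `search` isn't anchored — it looks for the pattern anywhere in the string.
The match spans [1:36] → '<<3q6>>hp<<<<0uz>>hp<<0>>hp<<u226>>'.
Captured: group 1 = '3q6>>hp<<<<0uz>>hp<<0>>hp<<u226'.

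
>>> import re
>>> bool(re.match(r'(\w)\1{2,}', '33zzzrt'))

False

`re.match` won't scan ahead — the pattern has to work from the very first character.
Here position 0 doesn't satisfy it, so the call returns None, and `bool(None)` is False.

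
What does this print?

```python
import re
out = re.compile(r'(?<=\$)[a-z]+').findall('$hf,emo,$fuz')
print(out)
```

['hf', 'fuz']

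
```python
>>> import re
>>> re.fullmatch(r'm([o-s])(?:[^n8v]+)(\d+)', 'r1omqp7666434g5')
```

None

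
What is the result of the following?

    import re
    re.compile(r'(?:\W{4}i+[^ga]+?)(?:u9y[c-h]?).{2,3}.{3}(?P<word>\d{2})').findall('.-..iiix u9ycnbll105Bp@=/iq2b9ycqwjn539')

['05']

The pattern matches exactly 4 of a non-word character, then one or more of the literal 'i', then one or more of any character except [ga] (lazy) (non-capturing group); then the literal 'u9y', then optionally a character in [c-h] (non-capturing group); then 2 to 3 of any character; then exactly 3 of any character; then exactly 2 of a digit (captured as 'word').
Walking the string: at [0:20] match '.-..iiix u9ycnbll105', group 1 = '05'.
With a single group, `findall` returns only what that group captured — 1 item.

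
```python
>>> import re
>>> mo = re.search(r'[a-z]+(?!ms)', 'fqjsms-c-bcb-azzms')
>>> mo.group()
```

'fqjsms'

The negative lookahead/lookbehind blocks any match where the forbidden context is present.
Unlike `match`, `search` isn't anchored — it looks for the pattern anywhere in the string.
The match spans [0:6] → 'fqjsms'.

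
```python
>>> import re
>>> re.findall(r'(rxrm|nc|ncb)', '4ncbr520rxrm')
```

['nc', 'rxrm']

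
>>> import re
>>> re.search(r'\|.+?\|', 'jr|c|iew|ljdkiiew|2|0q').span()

Unlike `match`, `search` isn't anchored — it looks for the pattern anywhere in the string.
The match spans [2:5] → '|c|'.

(2, 5)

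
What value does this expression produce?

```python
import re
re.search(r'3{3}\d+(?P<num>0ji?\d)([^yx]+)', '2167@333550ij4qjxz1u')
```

None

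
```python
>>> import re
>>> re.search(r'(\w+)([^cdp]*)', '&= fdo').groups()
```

('fdo', '')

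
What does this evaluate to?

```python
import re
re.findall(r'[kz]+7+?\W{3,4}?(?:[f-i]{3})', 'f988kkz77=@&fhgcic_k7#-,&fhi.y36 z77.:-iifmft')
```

Pattern: one or more of one of [kz], then one or more of a literal '7' (lazy), then 3 to 4 of a non-word character (lazy); then exactly 3 of a character in [f-i] (non-capturing group).
Walking the string: at [4:15] → 'kkz77=@&fhg'; at [19:28] → 'k7#-,&fhi'; at [33:42] → 'z77.:-iif'.
With no groups in the pattern, `findall` gives back each whole match — 3 here.

['kkz77=@&fhg', 'k7#-,&fhi', 'z77.:-iif']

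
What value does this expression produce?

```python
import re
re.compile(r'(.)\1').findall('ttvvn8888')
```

['t', 'v', '8', '8']

After group 1 captures some text, `\1` only succeeds where that same text appears again.
One capturing group, so `findall` returns just the captured substring from each match — 4 in all.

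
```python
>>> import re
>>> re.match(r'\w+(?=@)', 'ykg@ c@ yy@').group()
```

`match` is anchored at position 0; if the pattern doesn't fit there, it returns None.
The match spans [0:3] → 'ykg'.

'ykg'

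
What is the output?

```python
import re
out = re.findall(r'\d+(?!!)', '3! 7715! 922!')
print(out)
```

['771', '92']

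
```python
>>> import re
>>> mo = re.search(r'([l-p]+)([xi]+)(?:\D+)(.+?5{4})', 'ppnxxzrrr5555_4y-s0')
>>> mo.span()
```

(0, 13)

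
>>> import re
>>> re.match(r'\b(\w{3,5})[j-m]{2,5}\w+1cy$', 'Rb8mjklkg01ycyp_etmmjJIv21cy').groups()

This matches a word boundary (`\b`, zero-width); then 3 to 5 of a word character (captured); then 2 to 5 of a character in [j-m], then one or more of a word character, then the literal '1cy'; then anchored at the end.
`match` is anchored at position 0; if the pattern doesn't fit there, it returns None.
The match spans [0:28] → 'Rb8mjklkg01ycyp_etmmjJIv21cy'.
Captured: group 1 = 'Rb8mj'.

('Rb8mj',)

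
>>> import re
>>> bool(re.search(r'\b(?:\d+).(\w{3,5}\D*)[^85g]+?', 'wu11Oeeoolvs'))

False

Pattern: a word boundary (`\b`, zero-width); then one or more of a digit (non-capturing group); then any character; then 3 to 5 of a word character, then zero or more of a non-digit (captured); then one or more of any character except [85g] (lazy).
`re.search` tries every starting position until one works.
Here the pattern never matches, so the call returns None, and `bool(None)` is False.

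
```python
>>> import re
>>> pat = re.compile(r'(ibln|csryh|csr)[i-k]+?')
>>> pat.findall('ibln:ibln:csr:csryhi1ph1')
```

['csryh']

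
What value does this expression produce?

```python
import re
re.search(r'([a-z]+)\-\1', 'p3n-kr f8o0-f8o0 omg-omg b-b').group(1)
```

'omg'

`\1` has to match the exact text group 1 already captured.
Unlike `match`, `search` isn't anchored — it looks for the pattern anywhere in the string.
The match spans [17:24] → 'omg-omg'.
Captured: group 1 = 'omg'.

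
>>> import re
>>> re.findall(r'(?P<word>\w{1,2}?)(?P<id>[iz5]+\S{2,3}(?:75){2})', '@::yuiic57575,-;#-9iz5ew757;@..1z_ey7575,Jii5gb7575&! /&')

[('yu', 'iic57575'), ('1', 'z_ey7575'), ('J', 'ii5gb7575')]

The pattern matches 1 to 2 of a word character (lazy) (captured as 'word'); then one or more of one of [iz5], then 2 to 3 of a non-whitespace character, then the literal '75' repeated 2 times (captured as 'id').
A non-greedy quantifier consumes as few characters as it can — just enough that the remainder of the pattern still matches from where it stops; whatever follows it matches normally.
Walking the string: at [3:13] match 'yuiic57575', groups = ('yu', 'iic57575'); at [31:40] match '1z_ey7575', groups = ('1', 'z_ey7575'); at [41:51] match 'Jii5gb7575', groups = ('J', 'ii5gb7575').
2 groups means each result is a tuple of 2 captured strings — 3 here.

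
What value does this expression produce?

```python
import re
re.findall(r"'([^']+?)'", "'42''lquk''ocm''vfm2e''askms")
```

['42', 'lquk', 'ocm', 'vfm2e']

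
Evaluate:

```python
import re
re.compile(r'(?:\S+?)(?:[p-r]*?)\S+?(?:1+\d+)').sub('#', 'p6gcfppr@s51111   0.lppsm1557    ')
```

'#   #    '

Pattern: one or more of a non-whitespace character (lazy) (non-capturing group); then zero or more of a character in [p-r] (lazy) (non-capturing group); then one or more of a non-whitespace character (lazy); then one or more of the literal '1', then one or more of a digit (non-capturing group).
Matches: at [0:15] → 'p6gcfppr@s51111'; at [18:29] → '0.lppsm1557'.
Each match is replaced by '#'.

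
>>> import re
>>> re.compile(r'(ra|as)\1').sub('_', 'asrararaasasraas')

'as_ra_raas'

`\1` has to match the exact text group 1 already captured.
Matches: at [2:6] → 'rara'; at [8:12] → 'asas'.
Each match is replaced by '_'.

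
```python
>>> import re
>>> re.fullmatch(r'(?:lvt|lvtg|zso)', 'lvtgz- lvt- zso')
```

`re.fullmatch` requires the pattern to consume the entire string.
Here the string isn't matched end-to-end, so the call returns None.

None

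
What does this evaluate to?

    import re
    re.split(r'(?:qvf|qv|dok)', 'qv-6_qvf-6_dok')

Alternation tries branches left to right and keeps the first one that lets the overall match succeed at that position.
The string is cut at each match, leaving 4 pieces.

['', '-6_', '-6_', '']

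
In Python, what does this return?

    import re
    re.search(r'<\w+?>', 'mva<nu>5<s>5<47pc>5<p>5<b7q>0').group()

The match spans [3:7] → '<nu>'.

'<nu>'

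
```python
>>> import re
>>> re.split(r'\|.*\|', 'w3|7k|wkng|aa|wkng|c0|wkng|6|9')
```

['w3', '9']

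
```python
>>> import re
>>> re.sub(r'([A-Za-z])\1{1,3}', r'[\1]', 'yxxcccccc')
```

'y[x][c][c]'

A backreference is literal: `\1` must see the identical characters the first group matched.
Matches: at [1:3] → 'xx'; at [3:7] → 'cccc'; at [7:9] → 'cc'.
`\1` in the replacement pulls in group 1's text for each match.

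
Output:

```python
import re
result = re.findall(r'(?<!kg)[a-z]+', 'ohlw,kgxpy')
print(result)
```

['ohlw', 'kgxpy']

The negative lookahead/lookbehind blocks any match where the forbidden context is present.
Scanning left to right: at [0:4] → 'ohlw'; at [5:10] → 'kgxpy'.
Since nothing is captured, `findall` lists the 2 matched substrings directly.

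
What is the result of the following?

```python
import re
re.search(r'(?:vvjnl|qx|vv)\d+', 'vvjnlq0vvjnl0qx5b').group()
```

'vvjnl0'

`re.search` scans for the first position where the pattern succeeds.
The match spans [7:13] → 'vvjnl0'.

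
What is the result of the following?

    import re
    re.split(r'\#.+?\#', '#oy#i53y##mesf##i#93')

['', 'i53y', '', '93']

Because the quantifier is non-greedy, it stops expanding at the earliest point where the rest of the pattern can succeed.
`split` removes every match and returns the 4 fragments in between.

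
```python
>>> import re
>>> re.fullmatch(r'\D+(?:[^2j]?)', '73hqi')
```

None

Pattern: one or more of a non-digit; then optionally any character except [2j] (non-capturing group).
For `fullmatch`, every character of the input must be accounted for by the pattern.
Here the string isn't matched end-to-end, so the call returns None.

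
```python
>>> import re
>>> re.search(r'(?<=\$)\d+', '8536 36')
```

The lookaround is zero-width — it requires the adjacent text to match without consuming it, so the asserted text isn't part of the match.
Here no position works, so the call returns None.

None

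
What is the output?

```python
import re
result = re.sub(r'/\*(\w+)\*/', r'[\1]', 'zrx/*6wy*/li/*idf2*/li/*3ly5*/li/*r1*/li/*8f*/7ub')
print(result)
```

zrx[6wy]li[idf2]li[3ly5]li[r1]li[8f]7ub

The replacement refers to a captured group, so each match is rewritten using its own captured text.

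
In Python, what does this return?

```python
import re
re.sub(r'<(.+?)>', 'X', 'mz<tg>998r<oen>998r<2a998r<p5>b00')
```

'mzX998rX998rXb00'

Matches: at [2:6] → '<tg>'; at [10:15] → '<oen>'; at [19:30] → '<2a998r<p5>'.
Each match is replaced by 'X'.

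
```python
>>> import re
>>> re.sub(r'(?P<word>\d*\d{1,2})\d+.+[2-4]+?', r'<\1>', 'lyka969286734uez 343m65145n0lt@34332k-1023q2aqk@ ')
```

'lyka<96928673>aqk@ '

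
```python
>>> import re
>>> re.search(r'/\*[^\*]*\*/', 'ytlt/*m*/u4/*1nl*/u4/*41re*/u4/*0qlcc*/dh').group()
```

'/*m*/'

Unlike `match`, `search` isn't anchored — it looks for the pattern anywhere in the string.
The match spans [4:9] → '/*m*/'.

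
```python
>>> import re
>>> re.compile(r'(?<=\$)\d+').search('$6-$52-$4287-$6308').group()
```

The positive lookaround only admits positions where the adjacent text matches; those characters stay outside the span.
The match spans [1:2] → '6'.

'6'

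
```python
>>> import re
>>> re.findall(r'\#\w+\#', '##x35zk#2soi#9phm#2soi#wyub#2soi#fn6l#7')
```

Scanning left to right: at [1:8] → '#x35zk#'; at [12:18] → '#9phm#'; at [22:28] → '#wyub#'; at [32:38] → '#fn6l#'.
Since nothing is captured, `findall` lists the 4 matched substrings directly.

['#x35zk#', '#9phm#', '#wyub#', '#fn6l#']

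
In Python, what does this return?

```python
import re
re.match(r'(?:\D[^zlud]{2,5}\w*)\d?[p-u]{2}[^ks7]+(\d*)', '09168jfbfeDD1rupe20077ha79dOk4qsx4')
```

None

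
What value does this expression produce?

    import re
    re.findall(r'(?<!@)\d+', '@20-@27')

['0', '7']

`(?!…)`/`(?<!…)` only lets a position through if the neighbouring text does NOT match; no characters are consumed.
Matches: at [2:3] → '0'; at [6:7] → '7'.
With no groups in the pattern, `findall` gives back each whole match — 2 here.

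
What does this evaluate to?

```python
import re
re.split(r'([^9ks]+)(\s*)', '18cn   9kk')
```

This matches one or more of any character except [9ks] (captured); then zero or more of whitespace (captured).
Matches to split on: at [0:7] → '18cn   '.
`re.split` interleaves the captured-group text with the surrounding fragments.

['', '18cn   ', '', '9kk']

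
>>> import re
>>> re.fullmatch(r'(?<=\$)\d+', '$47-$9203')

None

For `fullmatch`, every character of the input must be accounted for by the pattern.
Here the pattern can't cover the whole string, so the call returns None.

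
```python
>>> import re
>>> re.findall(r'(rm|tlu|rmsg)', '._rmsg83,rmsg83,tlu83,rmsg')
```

`|` is ordered: at each position the engine commits to the first alternative that works.
Scanning left to right: at [2:4] match 'rm', group 1 = 'rm'; at [9:11] match 'rm', group 1 = 'rm'; at [16:19] match 'tlu', group 1 = 'tlu'; at [22:24] match 'rm', group 1 = 'rm'.
Because there's exactly one group, `findall` drops the full match and keeps group 1 from each hit.

['rm', 'rm', 'tlu', 'rm']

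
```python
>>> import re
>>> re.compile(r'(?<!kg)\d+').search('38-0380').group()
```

'38'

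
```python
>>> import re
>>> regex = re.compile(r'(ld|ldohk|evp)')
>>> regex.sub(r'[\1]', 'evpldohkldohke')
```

'[evp][ld]ohk[ld]ohke'

`|` is ordered: at each position the engine commits to the first alternative that works.
Matches: at [0:3] → 'evp'; at [3:5] → 'ld'; at [8:10] → 'ld'.
`\1` in the replacement pulls in group 1's text for each match.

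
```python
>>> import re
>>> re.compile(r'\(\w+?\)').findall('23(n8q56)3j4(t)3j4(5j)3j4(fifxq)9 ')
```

Matches: at [2:9] → '(n8q56)'; at [12:15] → '(t)'; at [18:22] → '(5j)'; at [25:32] → '(fifxq)'.
Since nothing is captured, `findall` lists the 4 matched substrings directly.

['(n8q56)', '(t)', '(5j)', '(fifxq)']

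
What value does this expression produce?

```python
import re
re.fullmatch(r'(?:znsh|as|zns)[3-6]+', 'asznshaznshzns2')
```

`re.fullmatch` requires the pattern to consume the entire string.
Here the string isn't matched end-to-end, so the call returns None.

None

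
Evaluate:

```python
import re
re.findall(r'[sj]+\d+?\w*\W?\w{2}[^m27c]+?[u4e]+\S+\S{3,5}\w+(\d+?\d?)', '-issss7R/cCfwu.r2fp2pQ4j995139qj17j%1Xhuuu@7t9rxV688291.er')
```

`findall` collects group 1 from the one match (1 total).

['1']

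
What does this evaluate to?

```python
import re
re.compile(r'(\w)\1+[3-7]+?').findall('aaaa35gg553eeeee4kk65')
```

['a', 'g', 'e', 'k']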